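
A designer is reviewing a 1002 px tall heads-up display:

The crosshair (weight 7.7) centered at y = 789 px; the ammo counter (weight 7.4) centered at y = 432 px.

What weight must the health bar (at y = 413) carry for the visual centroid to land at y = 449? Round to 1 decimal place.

w ≈ 69.2

Known weights sum to 7.7 + 7.4 = 15.1; their moment is 7.7·789 + 7.4·432 = 9272.1.
Balance at y = 449 requires (9272.1 + w·413) / (15.1 + w) = 449.
So w = (449·15.1 − 9272.1)/(413 − 449) = -2492.2/-36 ≈ 69.23.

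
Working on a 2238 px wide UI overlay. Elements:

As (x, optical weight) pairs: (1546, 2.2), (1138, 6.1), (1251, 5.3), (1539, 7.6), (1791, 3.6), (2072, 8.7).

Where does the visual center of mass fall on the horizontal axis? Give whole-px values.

x ≈ 1586

Total weight = 2.2 + 6.1 + 5.3 + 7.6 + 3.6 + 8.7 = 33.5.
x: (2.2·1546 + 6.1·1138 + 5.3·1251 + 7.6·1539 + 3.6·1791 + 8.7·2072) / 33.5 = 53143.7 / 33.5 ≈ 1586.38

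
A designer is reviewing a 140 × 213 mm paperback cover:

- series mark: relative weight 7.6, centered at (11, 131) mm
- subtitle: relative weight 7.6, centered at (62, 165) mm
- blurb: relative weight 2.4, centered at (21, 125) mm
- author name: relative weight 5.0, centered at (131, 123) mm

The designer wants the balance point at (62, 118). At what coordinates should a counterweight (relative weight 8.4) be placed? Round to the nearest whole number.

(79, 59)

New total weight: (7.6 + 7.6 + 2.4 + 5.0) + 8.4 = 31.0.
x: need Σw·x = 31.0·62 = 1922.0. Existing = 7.6·11 + 7.6·62 + 2.4·21 + 5.0·131 = 1260.2. Remainder 661.8 / 8.4 ≈ 78.79.
y: need Σw·y = 31.0·118 = 3658.0. Existing = 7.6·131 + 7.6·165 + 2.4·125 + 5.0·123 = 3164.6. Remainder 493.4 / 8.4 ≈ 58.74.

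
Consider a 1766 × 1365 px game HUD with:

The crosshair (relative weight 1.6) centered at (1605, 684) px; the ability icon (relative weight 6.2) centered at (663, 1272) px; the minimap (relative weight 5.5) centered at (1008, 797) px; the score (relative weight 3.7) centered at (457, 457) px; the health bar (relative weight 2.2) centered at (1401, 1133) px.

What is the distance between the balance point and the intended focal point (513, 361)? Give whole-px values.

Weights sum to 1.6 + 6.2 + 5.5 + 3.7 + 2.2 = 19.2.
x: (1.6·1605 + 6.2·663 + 5.5·1008 + 3.7·457 + 2.2·1401) / 19.2 = 16995.7 / 19.2 ≈ 885.19
y: (1.6·684 + 6.2·1272 + 5.5·797 + 3.7·457 + 2.2·1133) / 19.2 = 17547.8 / 19.2 ≈ 913.95
Offset from (513, 361): Δx ≈ 372.19, Δy ≈ 552.95; distance = √(Δx² + Δy²) ≈ 666.54.

≈ 667 px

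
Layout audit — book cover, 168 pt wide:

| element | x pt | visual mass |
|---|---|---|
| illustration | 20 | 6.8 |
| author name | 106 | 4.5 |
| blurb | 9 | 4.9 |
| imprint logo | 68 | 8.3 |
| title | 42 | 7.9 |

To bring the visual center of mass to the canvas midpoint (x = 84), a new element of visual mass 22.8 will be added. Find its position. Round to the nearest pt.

x ≈ 135

After adding the new element, total weight = 6.8 + 4.5 + 4.9 + 8.3 + 7.9 + 22.8 = 55.2.
Along x: (1553.3 + 22.8·x) / 55.2 = 84 (existing moment 6.8·20 + 4.5·106 + 4.9·9 + 8.3·68 + 7.9·42 = 1553.3) ⇒ x = (4636.8 − 1553.3) / 22.8 ≈ 135.24.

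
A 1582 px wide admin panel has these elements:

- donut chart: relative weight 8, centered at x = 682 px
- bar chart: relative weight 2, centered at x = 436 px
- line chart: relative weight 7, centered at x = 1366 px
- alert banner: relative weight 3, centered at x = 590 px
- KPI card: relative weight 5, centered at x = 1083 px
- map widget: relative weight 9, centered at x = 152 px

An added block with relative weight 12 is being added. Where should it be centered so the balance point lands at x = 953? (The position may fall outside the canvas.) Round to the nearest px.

New total weight: (8 + 2 + 7 + 3 + 5 + 9) + 12 = 46.
x: target moment 46×953 = 43838; current 8·682 + 2·436 + 7·1366 + 3·590 + 5·1083 + 9·152 = 24443; the added block supplies 19395, so x = 19395/12 ≈ 1616.25.

x ≈ 1616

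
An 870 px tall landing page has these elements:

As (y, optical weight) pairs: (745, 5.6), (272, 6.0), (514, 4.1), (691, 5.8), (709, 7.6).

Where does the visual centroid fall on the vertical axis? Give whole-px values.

y ≈ 595

Total weight = 5.6 + 6.0 + 4.1 + 5.8 + 7.6 = 29.1.
y-moment: 5.6·745 + 6.0·272 + 4.1·514 + 5.8·691 + 7.6·709 = 17307.6; centroid 17307.6/29.1 ≈ 594.76.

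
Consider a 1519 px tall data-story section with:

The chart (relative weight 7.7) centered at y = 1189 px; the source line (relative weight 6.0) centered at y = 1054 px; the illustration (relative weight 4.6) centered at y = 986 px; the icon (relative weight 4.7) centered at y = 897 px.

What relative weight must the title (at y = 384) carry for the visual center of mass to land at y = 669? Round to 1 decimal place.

w ≈ 31.0

Fixed elements: Σw = 7.7 + 6.0 + 4.6 + 4.7 = 23.0, Σw·y = 7.7·1189 + 6.0·1054 + 4.6·986 + 4.7·897 = 24230.8.
Balance at y = 669 requires (24230.8 + w·384) / (23.0 + w) = 669.
So w = (669·23.0 − 24230.8)/(384 − 669) = -8843.8/-285 ≈ 31.03.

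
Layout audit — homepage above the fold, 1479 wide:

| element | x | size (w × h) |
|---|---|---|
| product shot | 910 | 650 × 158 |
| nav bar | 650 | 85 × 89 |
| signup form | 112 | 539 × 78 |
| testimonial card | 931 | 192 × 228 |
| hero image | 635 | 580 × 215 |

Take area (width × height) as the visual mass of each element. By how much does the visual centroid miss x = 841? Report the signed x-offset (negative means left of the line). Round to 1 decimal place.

≈ -145.8

Areas → weights: product shot 650·158 = 102700, nav bar 85·89 = 7565, signup form 539·78 = 42042, testimonial card 192·228 = 43776, hero image 580·215 = 124700; Σw = 320783.
Σw·x = 102700·910 + 7565·650 + 42042·112 + 43776·931 + 124700·635 = 223022910, so x̄ = 223022910/320783 ≈ 695.25.
Offset from x = 841: 695.25 − 841 ≈ -145.75.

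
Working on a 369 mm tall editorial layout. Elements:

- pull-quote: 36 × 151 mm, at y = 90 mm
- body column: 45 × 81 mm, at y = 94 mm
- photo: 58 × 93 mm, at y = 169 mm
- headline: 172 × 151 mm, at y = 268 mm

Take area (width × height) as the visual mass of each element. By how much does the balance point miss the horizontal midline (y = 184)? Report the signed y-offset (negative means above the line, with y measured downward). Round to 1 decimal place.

≈ 31.2 mm

Areas → weights: pull-quote 36·151 = 5436, body column 45·81 = 3645, photo 58·93 = 5394, headline 172·151 = 25972; Σw = 40447.
Σw·y = 5436·90 + 3645·94 + 5394·169 + 25972·268 = 8703952, so ȳ = 8703952/40447 ≈ 215.19.
Offset from y = 184: 215.19 − 184 ≈ 31.19.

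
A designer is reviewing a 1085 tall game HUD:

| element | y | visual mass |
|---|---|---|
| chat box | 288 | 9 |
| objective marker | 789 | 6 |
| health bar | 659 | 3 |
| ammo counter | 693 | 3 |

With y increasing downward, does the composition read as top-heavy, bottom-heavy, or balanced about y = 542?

Weights sum to 9 + 6 + 3 + 3 = 21.
y: (9·288 + 6·789 + 3·659 + 3·693) / 21 = 11382 / 21 ≈ 542.00
The centroid 542.00 matches the midline at 542, so the layout is balanced.

balanced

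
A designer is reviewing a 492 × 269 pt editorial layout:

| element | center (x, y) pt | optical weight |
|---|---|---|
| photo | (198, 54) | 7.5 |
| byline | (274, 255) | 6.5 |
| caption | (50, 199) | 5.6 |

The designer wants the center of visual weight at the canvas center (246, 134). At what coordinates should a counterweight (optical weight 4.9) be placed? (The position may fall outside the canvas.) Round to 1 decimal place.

(506.3, 21.7)

After adding the counterweight, total weight = 7.5 + 6.5 + 5.6 + 4.9 = 24.5.
x: need Σw·x = 24.5·246 = 6027.0. Existing = 7.5·198 + 6.5·274 + 5.6·50 = 3546.0. Remainder 2481.0 / 4.9 ≈ 506.33.
y: need Σw·y = 24.5·134 = 3283.0. Existing = 7.5·54 + 6.5·255 + 5.6·199 = 3176.9. Remainder 106.1 / 4.9 ≈ 21.65.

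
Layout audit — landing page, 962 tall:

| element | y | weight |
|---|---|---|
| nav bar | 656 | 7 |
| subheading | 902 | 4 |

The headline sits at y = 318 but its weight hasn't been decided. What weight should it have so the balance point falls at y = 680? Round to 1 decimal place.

Existing Σw = 11 (7 + 4); existing moment 7·656 + 4·902 = 8200.
Set Σw·y/Σw = 680: (8200 + 318w) = 680·(11 + w).
Solving: w = (680·11 − 8200) / (318 − 680) = -720 / -362 ≈ 1.99.

w ≈ 2.0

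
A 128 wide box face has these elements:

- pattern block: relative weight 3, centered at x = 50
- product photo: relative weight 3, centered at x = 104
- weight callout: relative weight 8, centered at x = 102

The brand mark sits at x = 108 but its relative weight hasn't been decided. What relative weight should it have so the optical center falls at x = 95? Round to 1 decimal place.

w ≈ 4.0

Existing Σw = 14 (3 + 3 + 8); existing moment 3·50 + 3·104 + 8·102 = 1278.
For the centroid to hit 95: (1278 + w·108) / (14 + w) = 95.
Solving: w = (95·14 − 1278) / (108 − 95) = 52 / 13 ≈ 4.00.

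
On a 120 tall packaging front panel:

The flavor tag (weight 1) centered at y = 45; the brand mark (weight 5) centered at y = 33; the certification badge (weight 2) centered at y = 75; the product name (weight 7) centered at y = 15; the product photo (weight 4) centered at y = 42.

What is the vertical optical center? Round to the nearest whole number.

Σw = 1 + 5 + 2 + 7 + 4 = 19.
y-moment: 1·45 + 5·33 + 2·75 + 7·15 + 4·42 = 633; centroid 633/19 ≈ 33.32.

y ≈ 33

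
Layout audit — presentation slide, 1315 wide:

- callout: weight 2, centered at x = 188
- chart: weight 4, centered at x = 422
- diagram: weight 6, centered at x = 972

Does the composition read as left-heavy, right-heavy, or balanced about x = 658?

Total weight = 2 + 4 + 6 = 12.
x-moment: 2·188 + 4·422 + 6·972 = 7896; centroid 7896/12 ≈ 658.00.
658.00 = 658 exactly: balanced.

balanced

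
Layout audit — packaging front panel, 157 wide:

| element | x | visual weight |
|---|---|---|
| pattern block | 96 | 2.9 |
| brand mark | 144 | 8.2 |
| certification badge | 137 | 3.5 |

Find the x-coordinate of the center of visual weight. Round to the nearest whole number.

Total weight = 2.9 + 8.2 + 3.5 = 14.6.
x: (2.9·96 + 8.2·144 + 3.5·137) / 14.6 = 1938.7 / 14.6 ≈ 132.79

x ≈ 133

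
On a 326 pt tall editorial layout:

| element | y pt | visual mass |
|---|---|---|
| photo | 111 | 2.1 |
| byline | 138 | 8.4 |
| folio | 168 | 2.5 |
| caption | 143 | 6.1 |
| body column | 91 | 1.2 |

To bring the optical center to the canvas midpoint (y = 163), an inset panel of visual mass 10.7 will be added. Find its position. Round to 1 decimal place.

New total weight: (2.1 + 8.4 + 2.5 + 6.1 + 1.2) + 10.7 = 31.0.
y: need Σw·y = 31.0·163 = 5053.0. Existing = 2.1·111 + 8.4·138 + 2.5·168 + 6.1·143 + 1.2·91 = 2793.8. Remainder 2259.2 / 10.7 ≈ 211.14.

y ≈ 211.1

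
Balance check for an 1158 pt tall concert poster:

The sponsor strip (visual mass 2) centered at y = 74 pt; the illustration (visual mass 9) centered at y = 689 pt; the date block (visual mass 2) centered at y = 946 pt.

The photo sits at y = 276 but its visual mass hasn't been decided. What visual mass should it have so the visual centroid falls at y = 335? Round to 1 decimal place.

Existing Σw = 13 (2 + 9 + 2); existing moment 2·74 + 9·689 + 2·946 = 8241.
For the centroid to hit 335: (8241 + w·276) / (13 + w) = 335.
Solving: w = (335·13 − 8241) / (276 − 335) = -3886 / -59 ≈ 65.86.

w ≈ 65.9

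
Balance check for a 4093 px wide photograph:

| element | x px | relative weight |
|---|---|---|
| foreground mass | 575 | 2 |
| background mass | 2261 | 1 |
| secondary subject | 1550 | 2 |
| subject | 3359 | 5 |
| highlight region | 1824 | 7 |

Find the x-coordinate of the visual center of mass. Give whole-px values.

Σw = 2 + 1 + 2 + 5 + 7 = 17.
x-moment: 2·575 + 1·2261 + 2·1550 + 5·3359 + 7·1824 = 36074; centroid 36074/17 ≈ 2122.00.

x ≈ 2122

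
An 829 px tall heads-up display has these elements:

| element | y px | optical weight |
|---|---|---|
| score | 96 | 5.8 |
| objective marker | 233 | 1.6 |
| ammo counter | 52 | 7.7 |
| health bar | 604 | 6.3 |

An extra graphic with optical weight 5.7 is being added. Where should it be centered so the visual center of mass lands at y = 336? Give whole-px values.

y ≈ 697

After adding the extra graphic, total weight = 5.8 + 1.6 + 7.7 + 6.3 + 5.7 = 27.1.
y: target moment 27.1×336 = 9105.6; current 5.8·96 + 1.6·233 + 7.7·52 + 6.3·604 = 5135.2; the extra graphic supplies 3970.4, so y = 3970.4/5.7 ≈ 696.56.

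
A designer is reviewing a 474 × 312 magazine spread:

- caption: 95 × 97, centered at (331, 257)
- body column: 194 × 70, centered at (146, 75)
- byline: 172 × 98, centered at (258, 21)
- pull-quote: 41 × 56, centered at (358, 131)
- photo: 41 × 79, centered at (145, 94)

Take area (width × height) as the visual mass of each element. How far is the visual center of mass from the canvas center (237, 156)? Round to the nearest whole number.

Areas: caption 95·97 = 9215, body column 194·70 = 13580, byline 172·98 = 16856, pull-quote 41·56 = 2296, photo 41·79 = 3239. Total weight = 45186.
x-moment: 9215·331 + 13580·146 + 16856·258 + 2296·358 + 3239·145 = 10673316; centroid 10673316/45186 ≈ 236.21.
y-moment: 9215·257 + 13580·75 + 16856·21 + 2296·131 + 3239·94 = 4345973; centroid 4345973/45186 ≈ 96.18.
Relative to (237, 156): Δ = (-0.79, -59.82); |Δ| = √(-0.79² + -59.82²) ≈ 59.83.

≈ 60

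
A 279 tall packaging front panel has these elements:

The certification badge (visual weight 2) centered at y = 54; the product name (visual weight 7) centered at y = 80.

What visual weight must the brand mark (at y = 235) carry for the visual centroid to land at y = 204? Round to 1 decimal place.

Known weights sum to 2 + 7 = 9; their moment is 2·54 + 7·80 = 668.
Balance at y = 204 requires (668 + w·235) / (9 + w) = 204.
So w = (204·9 − 668)/(235 − 204) = 1168/31 ≈ 37.68.

w ≈ 37.7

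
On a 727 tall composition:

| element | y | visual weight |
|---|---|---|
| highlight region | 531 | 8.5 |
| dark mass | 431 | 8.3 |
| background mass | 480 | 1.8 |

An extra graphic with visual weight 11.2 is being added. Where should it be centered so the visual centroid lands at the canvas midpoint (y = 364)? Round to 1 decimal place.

y ≈ 169.0

After adding the extra graphic, total weight = 8.5 + 8.3 + 1.8 + 11.2 = 29.8.
y: target moment 29.8×364 = 10847.2; current 8.5·531 + 8.3·431 + 1.8·480 = 8954.8; the extra graphic supplies 1892.4, so y = 1892.4/11.2 ≈ 168.96.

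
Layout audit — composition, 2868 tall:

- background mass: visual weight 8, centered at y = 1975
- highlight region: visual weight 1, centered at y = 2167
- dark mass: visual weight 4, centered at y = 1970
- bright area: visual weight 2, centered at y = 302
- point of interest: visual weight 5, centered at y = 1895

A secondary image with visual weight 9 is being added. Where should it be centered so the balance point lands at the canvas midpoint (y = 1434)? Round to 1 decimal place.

y ≈ 628.9

New total weight: (8 + 1 + 4 + 2 + 5) + 9 = 29.
y: target moment 29×1434 = 41586; current 8·1975 + 1·2167 + 4·1970 + 2·302 + 5·1895 = 35926; the secondary image supplies 5660, so y = 5660/9 ≈ 628.89.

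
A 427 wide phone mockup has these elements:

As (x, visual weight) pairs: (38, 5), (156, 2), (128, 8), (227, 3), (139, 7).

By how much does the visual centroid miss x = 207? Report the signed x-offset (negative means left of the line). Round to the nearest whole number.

Σw = 5 + 2 + 8 + 3 + 7 = 25.
Σw·x = 5·38 + 2·156 + 8·128 + 3·227 + 7·139 = 3180, so x̄ = 3180/25 ≈ 127.20.
Against x = 207, that's 127.20 − 207 = -79.80.

≈ -80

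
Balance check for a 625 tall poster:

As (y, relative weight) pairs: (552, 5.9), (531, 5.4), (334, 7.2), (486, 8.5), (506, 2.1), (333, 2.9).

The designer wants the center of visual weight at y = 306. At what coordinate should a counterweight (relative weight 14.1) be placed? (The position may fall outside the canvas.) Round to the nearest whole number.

With the counterweight, Σw becomes 5.9 + 5.4 + 7.2 + 8.5 + 2.1 + 2.9 + 14.1 = 46.1.
y: need Σw·y = 46.1·306 = 14106.6. Existing = 5.9·552 + 5.4·531 + 7.2·334 + 8.5·486 + 2.1·506 + 2.9·333 = 14688.3. Remainder -581.7 / 14.1 ≈ -41.26.

y ≈ -41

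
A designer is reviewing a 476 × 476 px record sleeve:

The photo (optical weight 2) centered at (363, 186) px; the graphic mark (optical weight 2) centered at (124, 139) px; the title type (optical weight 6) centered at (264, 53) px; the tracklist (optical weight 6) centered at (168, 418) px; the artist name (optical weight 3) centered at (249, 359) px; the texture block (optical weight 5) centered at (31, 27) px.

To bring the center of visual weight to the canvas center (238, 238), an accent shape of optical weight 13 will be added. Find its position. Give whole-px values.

(334, 317)

After adding the accent shape, total weight = 2 + 2 + 6 + 6 + 3 + 5 + 13 = 37.
Along x: (4468 + 13·x) / 37 = 238 (existing moment 2·363 + 2·124 + 6·264 + 6·168 + 3·249 + 5·31 = 4468) ⇒ x = (8806 − 4468) / 13 ≈ 333.69.
Along y: (4688 + 13·y) / 37 = 238 (existing moment 2·186 + 2·139 + 6·53 + 6·418 + 3·359 + 5·27 = 4688) ⇒ y = (8806 − 4688) / 13 ≈ 316.77.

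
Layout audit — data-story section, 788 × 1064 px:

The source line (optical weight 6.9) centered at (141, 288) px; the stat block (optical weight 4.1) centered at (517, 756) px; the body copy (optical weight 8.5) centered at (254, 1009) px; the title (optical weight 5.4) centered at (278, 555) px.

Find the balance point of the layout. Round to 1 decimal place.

(271.2, 669.1)

Total weight = 6.9 + 4.1 + 8.5 + 5.4 = 24.9.
Σw·x = 6.9·141 + 4.1·517 + 8.5·254 + 5.4·278 = 6752.8, so x̄ = 6752.8/24.9 ≈ 271.20.
Σw·y = 6.9·288 + 4.1·756 + 8.5·1009 + 5.4·555 = 16660.3, so ȳ = 16660.3/24.9 ≈ 669.09.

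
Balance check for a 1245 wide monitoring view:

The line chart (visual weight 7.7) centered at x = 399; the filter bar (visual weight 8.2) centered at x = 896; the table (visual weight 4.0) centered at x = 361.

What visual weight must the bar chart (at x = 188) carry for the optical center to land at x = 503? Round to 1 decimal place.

w ≈ 5.9

Known weights sum to 7.7 + 8.2 + 4.0 = 19.9; their moment is 7.7·399 + 8.2·896 + 4.0·361 = 11863.5.
Set Σw·x/Σw = 503: (11863.5 + 188w) = 503·(19.9 + w).
So w = (503·19.9 − 11863.5)/(188 − 503) = -1853.8/-315 ≈ 5.89.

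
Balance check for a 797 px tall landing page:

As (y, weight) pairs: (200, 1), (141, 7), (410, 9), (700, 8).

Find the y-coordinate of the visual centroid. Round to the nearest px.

Σw = 1 + 7 + 9 + 8 = 25.
y: (1·200 + 7·141 + 9·410 + 8·700) / 25 = 10477 / 25 ≈ 419.08

y ≈ 419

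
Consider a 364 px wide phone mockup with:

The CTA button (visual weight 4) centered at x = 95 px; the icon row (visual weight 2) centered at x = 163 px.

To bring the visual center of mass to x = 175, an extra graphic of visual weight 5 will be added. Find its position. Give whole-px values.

x ≈ 244

New total weight: (4 + 2) + 5 = 11.
x: need Σw·x = 11·175 = 1925. Existing = 4·95 + 2·163 = 706. Remainder 1219 / 5 ≈ 243.80.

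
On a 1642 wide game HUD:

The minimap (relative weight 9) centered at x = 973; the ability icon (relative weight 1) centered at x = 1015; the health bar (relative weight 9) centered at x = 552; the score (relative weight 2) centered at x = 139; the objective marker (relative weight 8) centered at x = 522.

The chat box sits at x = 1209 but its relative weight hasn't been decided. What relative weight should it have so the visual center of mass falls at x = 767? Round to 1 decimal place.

Existing Σw = 29 (9 + 1 + 9 + 2 + 8); existing moment 9·973 + 1·1015 + 9·552 + 2·139 + 8·522 = 19194.
Set Σw·x/Σw = 767: (19194 + 1209w) = 767·(29 + w).
So w = (767·29 − 19194)/(1209 − 767) = 3049/442 ≈ 6.90.

w ≈ 6.9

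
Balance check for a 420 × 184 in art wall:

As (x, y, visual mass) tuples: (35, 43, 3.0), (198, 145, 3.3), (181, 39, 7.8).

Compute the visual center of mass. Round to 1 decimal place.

Σw = 3.0 + 3.3 + 7.8 = 14.1.
Σw·x = 3.0·35 + 3.3·198 + 7.8·181 = 2170.2, so x̄ = 2170.2/14.1 ≈ 153.91.
Σw·y = 3.0·43 + 3.3·145 + 7.8·39 = 911.7, so ȳ = 911.7/14.1 ≈ 64.66.

(153.9, 64.7)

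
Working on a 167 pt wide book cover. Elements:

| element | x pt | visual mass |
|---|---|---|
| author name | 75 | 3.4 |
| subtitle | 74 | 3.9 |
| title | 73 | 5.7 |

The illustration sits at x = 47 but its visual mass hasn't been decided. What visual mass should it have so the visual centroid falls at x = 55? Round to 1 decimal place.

Fixed elements: Σw = 3.4 + 3.9 + 5.7 = 13.0, Σw·x = 3.4·75 + 3.9·74 + 5.7·73 = 959.7.
For the centroid to hit 55: (959.7 + w·47) / (13.0 + w) = 55.
So w = (55·13.0 − 959.7)/(47 − 55) = -244.7/-8 ≈ 30.59.

w ≈ 30.6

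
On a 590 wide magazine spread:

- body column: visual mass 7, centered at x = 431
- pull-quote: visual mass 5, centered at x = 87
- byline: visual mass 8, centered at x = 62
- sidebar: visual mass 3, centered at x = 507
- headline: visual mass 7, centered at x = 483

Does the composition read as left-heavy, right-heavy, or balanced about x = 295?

Σw = 7 + 5 + 8 + 3 + 7 = 30.
x: (7·431 + 5·87 + 8·62 + 3·507 + 7·483) / 30 = 8850 / 30 ≈ 295.00
295.00 = 295 exactly: balanced.

balanced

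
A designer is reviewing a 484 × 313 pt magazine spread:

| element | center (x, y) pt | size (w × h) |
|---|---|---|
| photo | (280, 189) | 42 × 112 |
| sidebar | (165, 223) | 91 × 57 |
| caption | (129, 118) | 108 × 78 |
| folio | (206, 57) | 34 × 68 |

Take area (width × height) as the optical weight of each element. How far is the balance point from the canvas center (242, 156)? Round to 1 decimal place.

≈ 60.9 pt

Areas → weights: photo 42·112 = 4704, sidebar 91·57 = 5187, caption 108·78 = 8424, folio 34·68 = 2312; Σw = 20627.
Σw·x = 4704·280 + 5187·165 + 8424·129 + 2312·206 = 3735943, so x̄ = 3735943/20627 ≈ 181.12.
Σw·y = 4704·189 + 5187·223 + 8424·118 + 2312·57 = 3171573, so ȳ = 3171573/20627 ≈ 153.76.
Relative to (242, 156): Δ = (-60.88, -2.24); |Δ| = √(-60.88² + -2.24²) ≈ 60.92.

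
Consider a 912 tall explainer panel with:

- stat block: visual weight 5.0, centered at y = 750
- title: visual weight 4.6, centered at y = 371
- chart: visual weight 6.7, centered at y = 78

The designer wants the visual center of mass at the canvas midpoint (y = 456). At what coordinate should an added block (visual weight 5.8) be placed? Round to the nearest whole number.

y ≈ 707

With the added block, Σw becomes 5.0 + 4.6 + 6.7 + 5.8 = 22.1.
y: target moment 22.1×456 = 10077.6; current 5.0·750 + 4.6·371 + 6.7·78 = 5979.2; the added block supplies 4098.4, so y = 4098.4/5.8 ≈ 706.62.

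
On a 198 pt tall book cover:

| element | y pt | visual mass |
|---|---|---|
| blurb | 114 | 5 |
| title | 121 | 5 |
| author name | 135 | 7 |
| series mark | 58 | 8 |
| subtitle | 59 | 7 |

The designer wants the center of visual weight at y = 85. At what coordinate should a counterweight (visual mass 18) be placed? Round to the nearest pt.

New total weight: (5 + 5 + 7 + 8 + 7) + 18 = 50.
Along y: (2997 + 18·y) / 50 = 85 (existing moment 5·114 + 5·121 + 7·135 + 8·58 + 7·59 = 2997) ⇒ y = (4250 − 2997) / 18 ≈ 69.61.

y ≈ 70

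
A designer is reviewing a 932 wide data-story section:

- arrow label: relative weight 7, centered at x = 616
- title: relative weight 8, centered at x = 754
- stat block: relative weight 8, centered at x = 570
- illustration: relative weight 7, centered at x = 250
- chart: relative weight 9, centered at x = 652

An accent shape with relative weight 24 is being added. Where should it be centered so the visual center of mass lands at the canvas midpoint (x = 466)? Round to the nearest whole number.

x ≈ 285

With the accent shape, Σw becomes 7 + 8 + 8 + 7 + 9 + 24 = 63.
Along x: (22522 + 24·x) / 63 = 466 (existing moment 7·616 + 8·754 + 8·570 + 7·250 + 9·652 = 22522) ⇒ x = (29358 − 22522) / 24 ≈ 284.83.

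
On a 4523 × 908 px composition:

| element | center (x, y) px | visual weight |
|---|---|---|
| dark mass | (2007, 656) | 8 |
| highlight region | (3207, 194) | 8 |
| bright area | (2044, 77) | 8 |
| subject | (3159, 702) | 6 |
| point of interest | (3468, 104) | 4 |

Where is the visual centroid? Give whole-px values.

(2673, 354)

Σw = 8 + 8 + 8 + 6 + 4 = 34.
x-moment: 8·2007 + 8·3207 + 8·2044 + 6·3159 + 4·3468 = 90890; centroid 90890/34 ≈ 2673.24.
y-moment: 8·656 + 8·194 + 8·77 + 6·702 + 4·104 = 12044; centroid 12044/34 ≈ 354.24.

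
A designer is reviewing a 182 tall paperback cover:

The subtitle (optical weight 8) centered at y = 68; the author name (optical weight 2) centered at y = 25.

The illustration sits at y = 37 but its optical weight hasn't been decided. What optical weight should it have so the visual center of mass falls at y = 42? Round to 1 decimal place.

Fixed elements: Σw = 8 + 2 = 10, Σw·y = 8·68 + 2·25 = 594.
For the centroid to hit 42: (594 + w·37) / (10 + w) = 42.
Rearranging, w·(37 − 42) = 42·10 − 594 = -174, so w ≈ -174/-5 = 34.80.

w ≈ 34.8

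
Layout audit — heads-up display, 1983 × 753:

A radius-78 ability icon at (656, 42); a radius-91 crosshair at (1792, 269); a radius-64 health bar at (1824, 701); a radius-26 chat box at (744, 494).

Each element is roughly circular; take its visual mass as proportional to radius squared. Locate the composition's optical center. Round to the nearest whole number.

(1401, 297)

r² weights: ability icon 78² = 6084, crosshair 91² = 8281, health bar 64² = 4096, chat box 26² = 676. Total = 19137.
x-moment: 6084·656 + 8281·1792 + 4096·1824 + 676·744 = 26804704; centroid 26804704/19137 ≈ 1400.67.
y-moment: 6084·42 + 8281·269 + 4096·701 + 676·494 = 5688357; centroid 5688357/19137 ≈ 297.24.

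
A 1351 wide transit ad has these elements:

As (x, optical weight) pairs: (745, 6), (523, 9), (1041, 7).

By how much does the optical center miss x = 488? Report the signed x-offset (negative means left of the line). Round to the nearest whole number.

≈ 260

Σw = 6 + 9 + 7 = 22.
x-moment: 6·745 + 9·523 + 7·1041 = 16464; centroid 16464/22 ≈ 748.36.
Against x = 488, that's 748.36 − 488 = 260.36.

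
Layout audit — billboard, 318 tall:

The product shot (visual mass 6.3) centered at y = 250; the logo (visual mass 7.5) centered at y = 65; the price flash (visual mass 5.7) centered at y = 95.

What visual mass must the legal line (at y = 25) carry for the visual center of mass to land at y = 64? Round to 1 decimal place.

w ≈ 34.8

Existing Σw = 19.5 (6.3 + 7.5 + 5.7); existing moment 6.3·250 + 7.5·65 + 5.7·95 = 2604.0.
Balance at y = 64 requires (2604.0 + w·25) / (19.5 + w) = 64.
Rearranging, w·(25 − 64) = 64·19.5 − 2604.0 = -1356.0, so w ≈ -1356.0/-39 = 34.77.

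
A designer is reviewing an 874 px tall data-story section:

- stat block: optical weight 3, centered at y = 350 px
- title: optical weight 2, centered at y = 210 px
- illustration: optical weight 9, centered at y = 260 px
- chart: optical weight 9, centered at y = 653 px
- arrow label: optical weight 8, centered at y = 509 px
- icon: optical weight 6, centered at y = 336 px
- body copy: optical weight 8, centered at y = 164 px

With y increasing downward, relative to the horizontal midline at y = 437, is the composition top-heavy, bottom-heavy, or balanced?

top-heavy

Weights sum to 3 + 2 + 9 + 9 + 8 + 6 + 8 = 45.
y: (3·350 + 2·210 + 9·260 + 9·653 + 8·509 + 6·336 + 8·164) / 45 = 17087 / 45 ≈ 379.71
379.7 vs midline 437 → top-heavy.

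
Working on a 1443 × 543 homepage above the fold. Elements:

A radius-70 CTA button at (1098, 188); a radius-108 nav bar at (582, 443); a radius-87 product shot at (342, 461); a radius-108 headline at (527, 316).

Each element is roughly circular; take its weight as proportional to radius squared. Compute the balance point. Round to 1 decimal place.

r² weights: CTA button 70² = 4900, nav bar 108² = 11664, product shot 87² = 7569, headline 108² = 11664. Total = 35797.
x-moment: 4900·1098 + 11664·582 + 7569·342 + 11664·527 = 20904174; centroid 20904174/35797 ≈ 583.96.
y-moment: 4900·188 + 11664·443 + 7569·461 + 11664·316 = 13263485; centroid 13263485/35797 ≈ 370.52.

(584.0, 370.5)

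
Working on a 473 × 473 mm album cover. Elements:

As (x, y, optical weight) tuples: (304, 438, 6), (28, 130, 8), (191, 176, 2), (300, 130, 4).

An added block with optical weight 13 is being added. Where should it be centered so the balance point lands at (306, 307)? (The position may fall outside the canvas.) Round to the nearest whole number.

(498, 430)

With the added block, Σw becomes 6 + 8 + 2 + 4 + 13 = 33.
x: target moment 33×306 = 10098; current 6·304 + 8·28 + 2·191 + 4·300 = 3630; the added block supplies 6468, so x = 6468/13 ≈ 497.54.
y: target moment 33×307 = 10131; current 6·438 + 8·130 + 2·176 + 4·130 = 4540; the added block supplies 5591, so y = 5591/13 ≈ 430.08.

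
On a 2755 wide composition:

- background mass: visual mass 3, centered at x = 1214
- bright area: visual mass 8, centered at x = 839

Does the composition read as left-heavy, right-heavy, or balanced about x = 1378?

Total weight = 3 + 8 = 11.
x-moment: 3·1214 + 8·839 = 10354; centroid 10354/11 ≈ 941.27.
941.3 vs midline 1378 → left-heavy.

left-heavy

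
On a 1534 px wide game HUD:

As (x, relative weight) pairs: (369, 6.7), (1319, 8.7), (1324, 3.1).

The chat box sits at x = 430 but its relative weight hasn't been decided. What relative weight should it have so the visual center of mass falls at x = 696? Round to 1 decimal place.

Known weights sum to 6.7 + 8.7 + 3.1 = 18.5; their moment is 6.7·369 + 8.7·1319 + 3.1·1324 = 18052.0.
For the centroid to hit 696: (18052.0 + w·430) / (18.5 + w) = 696.
So w = (696·18.5 − 18052.0)/(430 − 696) = -5176.0/-266 ≈ 19.46.

w ≈ 19.5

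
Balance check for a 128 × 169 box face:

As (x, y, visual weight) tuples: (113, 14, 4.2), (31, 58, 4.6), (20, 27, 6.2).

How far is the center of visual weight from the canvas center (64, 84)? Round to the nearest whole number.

Weights sum to 4.2 + 4.6 + 6.2 = 15.0.
x: (4.2·113 + 4.6·31 + 6.2·20) / 15.0 = 741.2 / 15.0 ≈ 49.41
y: (4.2·14 + 4.6·58 + 6.2·27) / 15.0 = 493.0 / 15.0 ≈ 32.87
From (64, 84): dx = -14.59, dy = -51.13, so the distance is √(dx²+dy²) ≈ 53.17.

≈ 53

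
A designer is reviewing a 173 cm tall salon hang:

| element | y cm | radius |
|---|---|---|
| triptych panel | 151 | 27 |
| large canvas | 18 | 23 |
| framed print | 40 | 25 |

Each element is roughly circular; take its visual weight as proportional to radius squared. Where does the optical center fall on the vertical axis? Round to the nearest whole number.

r² weights: triptych panel 27² = 729, large canvas 23² = 529, framed print 25² = 625. Total = 1883.
y-moment: 729·151 + 529·18 + 625·40 = 144601; centroid 144601/1883 ≈ 76.79.

y ≈ 77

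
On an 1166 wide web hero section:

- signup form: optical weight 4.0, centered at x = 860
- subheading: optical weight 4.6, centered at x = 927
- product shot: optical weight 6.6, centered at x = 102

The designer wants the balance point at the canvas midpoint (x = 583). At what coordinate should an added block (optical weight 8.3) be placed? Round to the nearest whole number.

x ≈ 641

New total weight: (4.0 + 4.6 + 6.6) + 8.3 = 23.5.
x: target moment 23.5×583 = 13700.5; current 4.0·860 + 4.6·927 + 6.6·102 = 8377.4; the added block supplies 5323.1, so x = 5323.1/8.3 ≈ 641.34.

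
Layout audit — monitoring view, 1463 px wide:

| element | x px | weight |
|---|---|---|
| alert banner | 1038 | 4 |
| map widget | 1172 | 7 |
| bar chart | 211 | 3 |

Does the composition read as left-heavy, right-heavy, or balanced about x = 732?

right-heavy

Total weight = 4 + 7 + 3 = 14.
x: (4·1038 + 7·1172 + 3·211) / 14 = 12989 / 14 ≈ 927.79
Since 927.8 is right of 732, the composition reads right-heavy.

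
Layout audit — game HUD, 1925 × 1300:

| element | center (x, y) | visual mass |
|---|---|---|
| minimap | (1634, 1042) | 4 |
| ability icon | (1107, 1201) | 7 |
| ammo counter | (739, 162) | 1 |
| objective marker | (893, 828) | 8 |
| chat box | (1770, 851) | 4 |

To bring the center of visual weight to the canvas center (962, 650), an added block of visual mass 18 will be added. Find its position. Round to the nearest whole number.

(620, 252)

With the added block, Σw becomes 4 + 7 + 1 + 8 + 4 + 18 = 42.
x: target moment 42×962 = 40404; current 4·1634 + 7·1107 + 1·739 + 8·893 + 4·1770 = 29248; the added block supplies 11156, so x = 11156/18 ≈ 619.78.
y: target moment 42×650 = 27300; current 4·1042 + 7·1201 + 1·162 + 8·828 + 4·851 = 22765; the added block supplies 4535, so y = 4535/18 ≈ 251.94.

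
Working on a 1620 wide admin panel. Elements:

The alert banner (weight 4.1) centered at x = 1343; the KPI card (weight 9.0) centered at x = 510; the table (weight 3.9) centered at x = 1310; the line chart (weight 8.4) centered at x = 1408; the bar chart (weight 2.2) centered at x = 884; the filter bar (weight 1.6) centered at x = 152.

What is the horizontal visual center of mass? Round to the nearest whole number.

x ≈ 1001

Weights sum to 4.1 + 9.0 + 3.9 + 8.4 + 2.2 + 1.6 = 29.2.
Σw·x = 4.1·1343 + 9.0·510 + 3.9·1310 + 8.4·1408 + 2.2·884 + 1.6·152 = 29220.5, so x̄ = 29220.5/29.2 ≈ 1000.70.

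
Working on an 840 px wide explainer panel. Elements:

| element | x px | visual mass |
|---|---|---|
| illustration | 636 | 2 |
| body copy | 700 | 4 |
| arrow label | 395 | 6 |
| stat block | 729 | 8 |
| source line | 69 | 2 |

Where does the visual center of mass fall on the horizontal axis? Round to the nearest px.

Σw = 2 + 4 + 6 + 8 + 2 = 22.
Σw·x = 2·636 + 4·700 + 6·395 + 8·729 + 2·69 = 12412, so x̄ = 12412/22 ≈ 564.18.

x ≈ 564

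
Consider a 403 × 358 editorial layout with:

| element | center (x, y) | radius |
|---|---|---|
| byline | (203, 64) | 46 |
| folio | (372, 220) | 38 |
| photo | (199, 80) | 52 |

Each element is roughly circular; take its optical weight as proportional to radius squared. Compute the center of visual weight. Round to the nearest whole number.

r² weights: byline 46² = 2116, folio 38² = 1444, photo 52² = 2704. Total = 6264.
x-moment: 2116·203 + 1444·372 + 2704·199 = 1504812; centroid 1504812/6264 ≈ 240.23.
y-moment: 2116·64 + 1444·220 + 2704·80 = 669424; centroid 669424/6264 ≈ 106.87.

(240, 107)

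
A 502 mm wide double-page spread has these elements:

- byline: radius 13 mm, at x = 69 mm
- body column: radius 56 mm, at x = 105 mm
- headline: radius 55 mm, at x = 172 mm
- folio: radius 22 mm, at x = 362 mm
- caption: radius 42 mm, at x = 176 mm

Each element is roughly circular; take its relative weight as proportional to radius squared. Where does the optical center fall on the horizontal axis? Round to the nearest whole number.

x ≈ 157

r² weights: byline 13² = 169, body column 56² = 3136, headline 55² = 3025, folio 22² = 484, caption 42² = 1764. Total = 8578.
x-moment: 169·69 + 3136·105 + 3025·172 + 484·362 + 1764·176 = 1346913; centroid 1346913/8578 ≈ 157.02.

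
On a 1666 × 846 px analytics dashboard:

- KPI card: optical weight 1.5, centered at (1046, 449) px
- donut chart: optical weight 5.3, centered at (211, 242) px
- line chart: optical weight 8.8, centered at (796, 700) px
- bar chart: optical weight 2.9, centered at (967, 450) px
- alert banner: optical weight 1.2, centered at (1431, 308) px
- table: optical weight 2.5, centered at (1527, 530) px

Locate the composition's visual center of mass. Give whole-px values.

(812, 501)

Σw = 1.5 + 5.3 + 8.8 + 2.9 + 1.2 + 2.5 = 22.2.
Σw·x = 1.5·1046 + 5.3·211 + 8.8·796 + 2.9·967 + 1.2·1431 + 2.5·1527 = 18031.1, so x̄ = 18031.1/22.2 ≈ 812.21.
Σw·y = 1.5·449 + 5.3·242 + 8.8·700 + 2.9·450 + 1.2·308 + 2.5·530 = 11115.7, so ȳ = 11115.7/22.2 ≈ 500.71.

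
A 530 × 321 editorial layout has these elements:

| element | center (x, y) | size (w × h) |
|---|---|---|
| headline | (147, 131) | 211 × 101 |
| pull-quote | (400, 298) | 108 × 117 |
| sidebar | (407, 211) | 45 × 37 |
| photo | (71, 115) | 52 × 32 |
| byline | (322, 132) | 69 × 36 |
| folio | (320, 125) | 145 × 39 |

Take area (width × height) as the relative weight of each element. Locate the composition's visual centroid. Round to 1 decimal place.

(255.3, 179.1)

Areas: headline 211·101 = 21311, pull-quote 108·117 = 12636, sidebar 45·37 = 1665, photo 52·32 = 1664, byline 69·36 = 2484, folio 145·39 = 5655. Total weight = 45415.
x-moment: 21311·147 + 12636·400 + 1665·407 + 1664·71 + 2484·322 + 5655·320 = 11592364; centroid 11592364/45415 ≈ 255.25.
y-moment: 21311·131 + 12636·298 + 1665·211 + 1664·115 + 2484·132 + 5655·125 = 8134707; centroid 8134707/45415 ≈ 179.12.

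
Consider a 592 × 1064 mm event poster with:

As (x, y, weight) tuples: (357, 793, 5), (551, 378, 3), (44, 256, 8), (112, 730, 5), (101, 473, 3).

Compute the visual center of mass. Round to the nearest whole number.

(194, 509)

Total weight = 5 + 3 + 8 + 5 + 3 = 24.
x-moment: 5·357 + 3·551 + 8·44 + 5·112 + 3·101 = 4653; centroid 4653/24 ≈ 193.88.
y-moment: 5·793 + 3·378 + 8·256 + 5·730 + 3·473 = 12216; centroid 12216/24 ≈ 509.00.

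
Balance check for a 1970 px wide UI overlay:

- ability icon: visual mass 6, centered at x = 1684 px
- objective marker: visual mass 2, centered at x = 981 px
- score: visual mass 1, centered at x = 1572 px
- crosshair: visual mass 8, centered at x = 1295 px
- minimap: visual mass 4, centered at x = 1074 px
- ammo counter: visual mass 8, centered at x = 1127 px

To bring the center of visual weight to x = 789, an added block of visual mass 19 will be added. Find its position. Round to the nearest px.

x ≈ 30

After adding the added block, total weight = 6 + 2 + 1 + 8 + 4 + 8 + 19 = 48.
x: target moment 48×789 = 37872; current 6·1684 + 2·981 + 1·1572 + 8·1295 + 4·1074 + 8·1127 = 37310; the added block supplies 562, so x = 562/19 ≈ 29.58.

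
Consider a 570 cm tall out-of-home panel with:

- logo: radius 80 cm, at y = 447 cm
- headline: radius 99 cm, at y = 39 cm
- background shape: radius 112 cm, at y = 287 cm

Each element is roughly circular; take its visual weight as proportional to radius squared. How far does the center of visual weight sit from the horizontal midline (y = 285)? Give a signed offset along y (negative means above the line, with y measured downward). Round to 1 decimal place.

r² weights: logo 80² = 6400, headline 99² = 9801, background shape 112² = 12544. Total = 28745.
y: (6400·447 + 9801·39 + 12544·287) / 28745 = 6843167 / 28745 ≈ 238.06
Difference: 238.06 − 285 ≈ -46.94.

≈ -46.9 cm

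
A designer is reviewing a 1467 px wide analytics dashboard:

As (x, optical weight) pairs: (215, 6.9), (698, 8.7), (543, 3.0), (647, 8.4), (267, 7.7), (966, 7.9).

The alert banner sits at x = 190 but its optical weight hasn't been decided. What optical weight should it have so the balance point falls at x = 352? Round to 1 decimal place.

w ≈ 57.5

Known weights sum to 6.9 + 8.7 + 3.0 + 8.4 + 7.7 + 7.9 = 42.6; their moment is 6.9·215 + 8.7·698 + 3.0·543 + 8.4·647 + 7.7·267 + 7.9·966 = 24307.2.
Set Σw·x/Σw = 352: (24307.2 + 190w) = 352·(42.6 + w).
Rearranging, w·(190 − 352) = 352·42.6 − 24307.2 = -9312.0, so w ≈ -9312.0/-162 = 57.48.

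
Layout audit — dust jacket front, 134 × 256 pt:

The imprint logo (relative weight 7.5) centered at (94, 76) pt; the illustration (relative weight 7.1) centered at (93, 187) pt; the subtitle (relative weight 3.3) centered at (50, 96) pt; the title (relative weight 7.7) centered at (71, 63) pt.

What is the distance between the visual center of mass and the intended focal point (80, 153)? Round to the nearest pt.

≈ 48 pt

Σw = 7.5 + 7.1 + 3.3 + 7.7 = 25.6.
Σw·x = 7.5·94 + 7.1·93 + 3.3·50 + 7.7·71 = 2077.0, so x̄ = 2077.0/25.6 ≈ 81.13.
Σw·y = 7.5·76 + 7.1·187 + 3.3·96 + 7.7·63 = 2699.6, so ȳ = 2699.6/25.6 ≈ 105.45.
Offset from (80, 153): Δx ≈ 1.13, Δy ≈ -47.55; distance = √(Δx² + Δy²) ≈ 47.56.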